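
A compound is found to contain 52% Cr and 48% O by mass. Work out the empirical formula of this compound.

Assume 100 g: 52 g Cr, 48 g O.
Cr: 52 g ÷ 52.00 g/mol = 1 mol
O: 48 g ÷ 16.00 g/mol = 3 mol
Divide by the smallest (1 mol Cr): Cr 1.000, O 3.000
→ CrO3

CrO3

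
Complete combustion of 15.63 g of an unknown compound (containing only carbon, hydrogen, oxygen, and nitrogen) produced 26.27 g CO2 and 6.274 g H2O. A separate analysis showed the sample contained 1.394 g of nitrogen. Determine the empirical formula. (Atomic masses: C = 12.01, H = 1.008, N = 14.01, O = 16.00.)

C6H7NO4

mol C = 26.27 / 44.01 = 0.5969; mass C = 0.5969 × 12.01 = 7.169 g
mol H = 2 × (6.274 / 18.02) = 0.6963; mass H = 0.6963 × 1.008 = 0.7019 g
mol N = 1.394 / 14.01 = 0.09950
mass O = 15.63 − (9.265) = 6.365 g → mol O = 0.3978
Ratios (÷ 0.0995): C 5.999, H 6.998, N 1.000, O 3.998
→ C6H7NO4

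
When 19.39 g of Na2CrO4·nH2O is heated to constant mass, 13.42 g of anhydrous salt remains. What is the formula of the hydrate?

Na2CrO4·4H2O

Mass of water lost = 19.39 − 13.42 = 5.97 g → 5.97 / 18.02 = 0.3313 mol H2O
Molar mass of Na2CrO4 = 161.98 g/mol → mol Na2CrO4 = 13.42 / 161.98 = 0.08285
n = 0.3313 / 0.08285 = 4.00 ≈ 4 → Na2CrO4·4H2O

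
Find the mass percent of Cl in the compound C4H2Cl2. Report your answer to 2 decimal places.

58.62%

Molar mass = 4(12.01) + 2(1.008) + 2(35.45) = 120.956 g/mol
Mass of Cl per mole = 2 × 35.45 = 70.900 g
% Cl = 70.900 / 120.956 × 100 = 58.62%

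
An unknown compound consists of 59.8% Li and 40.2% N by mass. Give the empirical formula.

Li3N

Assume 100 g: 59.8 g Li, 40.2 g N.
Moles — Li: 59.8 / 6.94 = 8.617 mol; N: 40.2 / 14.01 = 2.869 mol
Ratios (÷ 2.869): Li 3.003, N 1.000
≈ 3:1 → Li3N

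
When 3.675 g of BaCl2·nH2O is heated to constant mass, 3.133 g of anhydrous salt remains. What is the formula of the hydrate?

BaCl2·2H2O

Mass of water lost = 3.675 − 3.133 = 0.542 g → 0.542 / 18.02 = 0.03008 mol H2O
Molar mass of BaCl2 = 208.23 g/mol → mol BaCl2 = 3.133 / 208.23 = 0.01505
n = 0.03008 / 0.01505 = 2.00 ≈ 2 → BaCl2·2H2O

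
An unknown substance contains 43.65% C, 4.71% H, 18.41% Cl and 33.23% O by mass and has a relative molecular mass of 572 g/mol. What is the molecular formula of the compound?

C21H27Cl3O12

Assume 100 g: 43.65 g C, 4.71 g H, 18.41 g Cl, 33.23 g O.
n(C) = 43.65/12.01 = 3.634, n(H) = 4.71/1.008 = 4.673, n(Cl) = 18.41/35.45 = 0.5193, n(O) = 33.23/16.00 = 2.077
Divide by the smallest (0.5193 mol Cl): C 6.998, H 8.998, Cl 1.000, O 3.999
Ratio ≈ 7:9:1:4, so the empirical formula is C7H9ClO4
Empirical-formula mass = 192.59 g/mol
n = 572 / 192.59 = 2.97 ≈ 3
Molecular formula = (C7H9ClO4)×3 = C21H27Cl3O12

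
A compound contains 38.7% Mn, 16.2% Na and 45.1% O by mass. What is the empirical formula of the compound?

MnNaO4

Assume 100 g: 38.7 g Mn, 16.2 g Na, 45.1 g O.
Moles — Mn: 38.7 / 54.94 = 0.7044 mol; Na: 16.2 / 22.99 = 0.7047 mol; O: 45.1 / 16.00 = 2.819 mol
Ratios (÷ 0.7044): Mn 1.000, Na 1.000, O 4.002
Ratio ≈ 1:1:4, so the empirical formula is MnNaO4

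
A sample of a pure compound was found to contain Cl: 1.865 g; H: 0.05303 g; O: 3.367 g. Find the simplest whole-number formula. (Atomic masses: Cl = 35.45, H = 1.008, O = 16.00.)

Moles — Cl: 1.865 / 35.45 = 0.05261 mol; H: 0.05303 / 1.008 = 0.05261 mol; O: 3.367 / 16.00 = 0.2104 mol
Divide by the smallest (0.05261 mol H): Cl 1.000, H 1.000, O 4.000
Ratio ≈ 1:1:4, so the empirical formula is ClHO4

ClHO4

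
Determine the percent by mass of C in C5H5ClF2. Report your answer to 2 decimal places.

Molar mass = 5(12.01) + 5(1.008) + 1(35.45) + 2(19.00) = 138.540 g/mol
Mass of C per mole = 5 × 12.01 = 60.050 g
% C = 60.050 / 138.540 × 100 = 43.34%

43.34%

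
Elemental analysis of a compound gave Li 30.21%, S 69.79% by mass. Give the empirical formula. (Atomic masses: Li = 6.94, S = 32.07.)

Assume 100 g: 30.21 g Li, 69.79 g S.
n(Li) = 30.21/6.94 = 4.353, n(S) = 69.79/32.07 = 2.176
Ratios (÷ 2.176): Li 2.000, S 1.000
Ratio ≈ 2:1, so the empirical formula is Li2S

Li2S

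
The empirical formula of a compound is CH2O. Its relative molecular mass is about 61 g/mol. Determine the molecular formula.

Empirical-formula mass = 30.03 g/mol
n = 61 / 30.03 = 2.03 ≈ 2
Molecular formula = (CH2O)2 = C2H4O2

C2H4O2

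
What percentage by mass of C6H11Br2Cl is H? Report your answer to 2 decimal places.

3.98%

Molar mass = 6(12.01) + 11(1.008) + 2(79.90) + 1(35.45) = 278.398 g/mol
Mass of H per mole = 11 × 1.008 = 11.088 g
% H = 11.088 / 278.398 × 100 = 3.98%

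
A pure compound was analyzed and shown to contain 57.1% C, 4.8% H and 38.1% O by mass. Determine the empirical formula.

Assume 100 g: 57.1 g C, 4.8 g H, 38.1 g O.
n(C) = 57.1/12.01 = 4.754, n(H) = 4.8/1.008 = 4.762, n(O) = 38.1/16.00 = 2.381
Ratios (÷ 2.381): C 1.997, H 2.000, O 1.000
Ratio ≈ 2:2:1, so the empirical formula is C2H2O

C2H2O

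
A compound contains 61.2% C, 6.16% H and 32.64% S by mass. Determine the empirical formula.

Assume 100 g: 61.2 g C, 6.16 g H, 32.64 g S.
n(C) = 61.2/12.01 = 5.096, n(H) = 6.16/1.008 = 6.111, n(S) = 32.64/32.07 = 1.018
Divide by the smallest (1.018 mol S): C 5.007, H 6.004, S 1.000
→ C5H6S

C5H6S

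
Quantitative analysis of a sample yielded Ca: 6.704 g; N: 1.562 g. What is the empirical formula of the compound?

Moles — Ca: 6.704 / 40.08 = 0.1673 mol; N: 1.562 / 14.01 = 0.1115 mol
Smallest is N at 0.1115 mol; normalising gives Ca 1.500, N 1.000
Scaling by 2: Ca 3.00, N 2.00 → Ca3N2

Ca3N2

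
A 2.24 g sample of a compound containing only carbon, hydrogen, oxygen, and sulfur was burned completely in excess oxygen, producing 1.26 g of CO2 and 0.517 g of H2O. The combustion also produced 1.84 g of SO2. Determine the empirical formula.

CH2O2S

mol C = 1.26 / 44.01 = 0.02863; mass C = 0.02863 × 12.01 = 0.3438 g
mol H = 2 × (0.517 / 18.02) = 0.05738; mass H = 0.05738 × 1.008 = 0.05784 g
mol S = 1.84 / 64.07 = 0.02872; mass S = 0.9210 g
mass O = 2.24 − (1.323) = 0.9173 g → mol O = 0.05733
Ratios (÷ 0.02863): C 1.000, H 2.004, O 2.003, S 1.003
Ratio ≈ 1:2:2:1, so the empirical formula is CH2O2S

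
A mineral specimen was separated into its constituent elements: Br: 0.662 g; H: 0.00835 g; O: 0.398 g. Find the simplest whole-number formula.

Br: 0.662 g ÷ 79.90 g/mol = 0.008285 mol
H: 0.00835 g ÷ 1.008 g/mol = 0.008284 mol
O: 0.398 g ÷ 16.00 g/mol = 0.02488 mol
Divide by the smallest (0.008284 mol H): Br 1.000, H 1.000, O 3.003
Ratio ≈ 1:1:3, so the empirical formula is BrHO3

BrHO3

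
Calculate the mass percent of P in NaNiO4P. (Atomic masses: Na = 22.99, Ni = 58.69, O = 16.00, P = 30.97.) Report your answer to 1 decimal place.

Molar mass = 1(22.99) + 1(58.69) + 4(16.00) + 1(30.97) = 176.650 g/mol
Mass of P per mole = 1 × 30.97 = 30.970 g
% P = 30.970 / 176.650 × 100 = 17.5%

17.5%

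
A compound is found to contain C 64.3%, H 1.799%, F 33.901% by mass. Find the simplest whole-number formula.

Assume 100 g: 64.3 g C, 1.799 g H, 33.901 g F.
n(C) = 64.3/12.01 = 5.354, n(H) = 1.799/1.008 = 1.785, n(F) = 33.901/19.00 = 1.784
Divide by the smallest (1.784 mol F): C 3.001, H 1.000, F 1.000
Ratio ≈ 3:1:1, so the empirical formula is C3HF

C3HF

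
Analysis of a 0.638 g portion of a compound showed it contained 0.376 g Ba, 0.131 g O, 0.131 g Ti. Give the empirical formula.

BaO3Ti

n(Ba) = 0.376/137.33 = 0.002738, n(O) = 0.131/16.00 = 0.008188, n(Ti) = 0.131/47.87 = 0.002737
Ratios (÷ 0.002737): Ba 1.000, O 2.992, Ti 1.000
Ratio ≈ 1:3:1, so the empirical formula is BaO3Ti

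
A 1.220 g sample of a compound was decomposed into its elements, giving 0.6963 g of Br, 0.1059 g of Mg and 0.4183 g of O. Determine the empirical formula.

Br2MgO6

n(Br) = 0.6963/79.90 = 0.008715, n(Mg) = 0.1059/24.31 = 0.004356, n(O) = 0.4183/16.00 = 0.02614
Smallest is Mg at 0.004356 mol; normalising gives Br 2.001, Mg 1.000, O 6.001
→ Br2MgO6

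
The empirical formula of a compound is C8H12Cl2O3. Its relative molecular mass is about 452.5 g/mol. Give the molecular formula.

Empirical-formula mass = 227.08 g/mol
n = 452.5 / 227.08 = 1.99 ≈ 2
Molecular formula = (C8H12Cl2O3)2 = C16H24Cl4O6

C16H24Cl4O6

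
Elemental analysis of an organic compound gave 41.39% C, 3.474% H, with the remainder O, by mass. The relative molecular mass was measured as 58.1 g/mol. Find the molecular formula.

C2H2O2

Assume 100 g: 41.39 g C, 3.474 g H, 55.136 g O.
Moles — C: 41.39 / 12.01 = 3.446 mol; H: 3.474 / 1.008 = 3.446 mol; O: 55.136 / 16.00 = 3.446 mol
Divide by the smallest (3.446 mol O): C 1.000, H 1.000, O 1.000
Ratio ≈ 1:1:1, so the empirical formula is CHO
Empirical-formula mass = 29.02 g/mol
n = 58.1 / 29.02 = 2.00 ≈ 2
Molecular formula = (CHO)×2 = C2H2O2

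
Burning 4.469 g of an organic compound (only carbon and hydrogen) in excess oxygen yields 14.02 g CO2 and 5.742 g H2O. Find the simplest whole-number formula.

CH2

mol C = 14.02 / 44.01 = 0.3186; mass C = 0.3186 × 12.01 = 3.826 g
mol H = 2 × (5.742 / 18.02) = 0.6373; mass H = 0.6373 × 1.008 = 0.6424 g
Smallest is C at 0.3186 mol; normalising gives C 1.000, H 2.001
Ratio ≈ 1:2, so the empirical formula is CH2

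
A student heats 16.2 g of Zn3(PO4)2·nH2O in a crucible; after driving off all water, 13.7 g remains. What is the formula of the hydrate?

Mass of water lost = 16.2 − 13.7 = 2.5 g → 2.5 / 18.02 = 0.1387 mol H2O
Molar mass of Zn3(PO4)2 = 386.08 g/mol → mol Zn3(PO4)2 = 13.7 / 386.08 = 0.03548
n = 0.1387 / 0.03548 = 3.91 ≈ 4 → Zn3(PO4)2·4H2O

Zn3(PO4)2·4H2O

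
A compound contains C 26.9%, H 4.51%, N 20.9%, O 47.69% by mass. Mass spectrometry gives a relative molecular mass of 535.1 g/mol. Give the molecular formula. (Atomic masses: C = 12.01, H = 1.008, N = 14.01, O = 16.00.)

Assume 100 g: 26.9 g C, 4.51 g H, 20.9 g N, 47.69 g O.
Moles — C: 26.9 / 12.01 = 2.24 mol; H: 4.51 / 1.008 = 4.474 mol; N: 20.9 / 14.01 = 1.492 mol; O: 47.69 / 16.00 = 2.981 mol
Ratios (÷ 1.492): C 1.501, H 2.999, N 1.000, O 1.998
×2: C 3.00, H 6.00, N 2.00, O 4.00 → C3H6N2O4
Empirical-formula mass = 134.10 g/mol
n = 535.1 / 134.10 = 3.99 ≈ 4
Molecular formula = (C3H6N2O4)×4 = C12H24N8O16

C12H24N8O16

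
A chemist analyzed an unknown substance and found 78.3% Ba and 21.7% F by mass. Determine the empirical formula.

Assume 100 g: 78.3 g Ba, 21.7 g F.
Moles — Ba: 78.3 / 137.33 = 0.5702 mol; F: 21.7 / 19.00 = 1.142 mol
Smallest is Ba at 0.5702 mol; normalising gives Ba 1.000, F 2.003
≈ 1:2 → BaF2

BaF2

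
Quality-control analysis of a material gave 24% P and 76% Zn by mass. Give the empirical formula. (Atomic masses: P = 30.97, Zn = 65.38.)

Assume 100 g: 24 g P, 76 g Zn.
n(P) = 24/30.97 = 0.7749, n(Zn) = 76/65.38 = 1.162
Ratios (÷ 0.7749): P 1.000, Zn 1.500
Multiply by 2: P 2.00, Zn 3.00 → P2Zn3

P2Zn3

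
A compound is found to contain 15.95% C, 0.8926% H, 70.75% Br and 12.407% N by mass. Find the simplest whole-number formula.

C3H2Br2N2

Assume 100 g: 15.95 g C, 0.8926 g H, 70.75 g Br, 12.407 g N.
C: 15.95 g ÷ 12.01 g/mol = 1.328 mol
H: 0.8926 g ÷ 1.008 g/mol = 0.8855 mol
Br: 70.75 g ÷ 79.90 g/mol = 0.8855 mol
N: 12.407 g ÷ 14.01 g/mol = 0.8856 mol
Divide by the smallest (0.8855 mol Br): C 1.500, H 1.000, Br 1.000, N 1.000
×2: C 3.00, H 2.00, Br 2.00, N 2.00 → C3H2Br2N2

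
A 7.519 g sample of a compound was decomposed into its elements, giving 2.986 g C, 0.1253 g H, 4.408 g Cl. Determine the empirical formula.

C2HCl

C: 2.986 g ÷ 12.01 g/mol = 0.2486 mol
H: 0.1253 g ÷ 1.008 g/mol = 0.1243 mol
Cl: 4.408 g ÷ 35.45 g/mol = 0.1243 mol
Smallest is H at 0.1243 mol; normalising gives C 2.000, H 1.000, Cl 1.000
≈ 2:1:1 → C2HCl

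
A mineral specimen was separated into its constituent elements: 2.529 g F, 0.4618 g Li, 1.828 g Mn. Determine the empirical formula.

F4Li2Mn

Moles — F: 2.529 / 19.00 = 0.1331 mol; Li: 0.4618 / 6.94 = 0.06654 mol; Mn: 1.828 / 54.94 = 0.03327 mol
Smallest is Mn at 0.03327 mol; normalising gives F 4.000, Li 2.000, Mn 1.000
≈ 4:2:1 → F4Li2Mn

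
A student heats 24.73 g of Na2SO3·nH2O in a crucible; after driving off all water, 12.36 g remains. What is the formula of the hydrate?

Mass of water lost = 24.73 − 12.36 = 12.37 g → 12.37 / 18.02 = 0.6865 mol H2O
Molar mass of Na2SO3 = 126.05 g/mol → mol Na2SO3 = 12.36 / 126.05 = 0.09806
n = 0.6865 / 0.09806 = 7.00 ≈ 7 → Na2SO3·7H2O

Na2SO3·7H2O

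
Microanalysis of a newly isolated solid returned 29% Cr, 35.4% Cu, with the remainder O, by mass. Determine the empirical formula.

Assume 100 g: 29 g Cr, 35.4 g Cu, 35.6 g O.
n(Cr) = 29/52.00 = 0.5577, n(Cu) = 35.4/63.55 = 0.557, n(O) = 35.6/16.00 = 2.225
Smallest is Cu at 0.557 mol; normalising gives Cr 1.001, Cu 1.000, O 3.994
Ratio ≈ 1:1:4, so the empirical formula is CrCuO4

CrCuO4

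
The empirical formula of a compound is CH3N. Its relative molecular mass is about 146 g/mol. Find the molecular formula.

C5H15N5

Empirical-formula mass = 29.04 g/mol
n = 146 / 29.04 = 5.03 ≈ 5
Molecular formula = (CH3N)5 = C5H15N5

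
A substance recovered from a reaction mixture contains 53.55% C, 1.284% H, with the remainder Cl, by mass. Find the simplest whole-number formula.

Assume 100 g: 53.55 g C, 1.284 g H, 45.166 g Cl.
Moles — C: 53.55 / 12.01 = 4.459 mol; H: 1.284 / 1.008 = 1.274 mol; Cl: 45.166 / 35.45 = 1.274 mol
Ratios (÷ 1.274): C 3.500, H 1.000, Cl 1.000
Multiply by 2: C 7.00, H 2.00, Cl 2.00 → C7H2Cl2

C7H2Cl2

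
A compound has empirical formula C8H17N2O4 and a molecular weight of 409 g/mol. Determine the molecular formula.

C16H34N4O8

Empirical-formula mass = 205.24 g/mol
n = 409 / 205.24 = 1.99 ≈ 2
Molecular formula = (C8H17N2O4)2 = C16H34N4O8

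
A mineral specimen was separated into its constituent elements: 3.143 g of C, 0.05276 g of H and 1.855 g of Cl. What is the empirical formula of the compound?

C: 3.143 g ÷ 12.01 g/mol = 0.2617 mol
H: 0.05276 g ÷ 1.008 g/mol = 0.05234 mol
Cl: 1.855 g ÷ 35.45 g/mol = 0.05233 mol
Ratios (÷ 0.05233): C 5.001, H 1.000, Cl 1.000
Ratio ≈ 5:1:1, so the empirical formula is C5HCl

C5HCl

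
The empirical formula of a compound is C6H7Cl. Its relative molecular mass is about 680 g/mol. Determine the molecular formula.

C36H42Cl6

Empirical-formula mass = 114.57 g/mol
n = 680 / 114.57 = 5.94 ≈ 6
Molecular formula = (C6H7Cl)6 = C36H42Cl6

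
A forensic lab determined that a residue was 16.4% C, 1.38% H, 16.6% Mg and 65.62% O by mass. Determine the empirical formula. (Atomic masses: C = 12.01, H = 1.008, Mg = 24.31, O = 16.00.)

Assume 100 g: 16.4 g C, 1.38 g H, 16.6 g Mg, 65.62 g O.
C: 16.4 g ÷ 12.01 g/mol = 1.366 mol
H: 1.38 g ÷ 1.008 g/mol = 1.369 mol
Mg: 16.6 g ÷ 24.31 g/mol = 0.6828 mol
O: 65.62 g ÷ 16.00 g/mol = 4.101 mol
Ratios (÷ 0.6828): C 2.000, H 2.005, Mg 1.000, O 6.006
Ratio ≈ 2:2:1:6, so the empirical formula is C2H2MgO6

C2H2MgO6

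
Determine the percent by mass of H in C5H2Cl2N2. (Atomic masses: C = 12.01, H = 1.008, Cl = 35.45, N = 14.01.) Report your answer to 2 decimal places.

Molar mass = 5(12.01) + 2(1.008) + 2(35.45) + 2(14.01) = 160.986 g/mol
Mass of H per mole = 2 × 1.008 = 2.016 g
% H = 2.016 / 160.986 × 100 = 1.25%

1.25%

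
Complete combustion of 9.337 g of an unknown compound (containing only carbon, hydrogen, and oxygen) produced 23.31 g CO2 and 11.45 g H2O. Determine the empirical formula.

C5H12O

mol C = 23.31 / 44.01 = 0.5297; mass C = 0.5297 × 12.01 = 6.361 g
mol H = 2 × (11.45 / 18.02) = 1.271; mass H = 1.271 × 1.008 = 1.281 g
mass O = 9.337 − (7.642) = 1.695 g → mol O = 0.1059
Smallest is O at 0.1059 mol; normalising gives C 5.000, H 11.997, O 1.000
→ C5H12O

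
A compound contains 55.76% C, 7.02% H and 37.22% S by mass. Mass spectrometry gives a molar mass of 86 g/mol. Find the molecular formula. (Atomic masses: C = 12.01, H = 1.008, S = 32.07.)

Assume 100 g: 55.76 g C, 7.02 g H, 37.22 g S.
n(C) = 55.76/12.01 = 4.643, n(H) = 7.02/1.008 = 6.964, n(S) = 37.22/32.07 = 1.161
Divide by the smallest (1.161 mol S): C 4.000, H 6.001, S 1.000
Ratio ≈ 4:6:1, so the empirical formula is C4H6S
Empirical-formula mass = 86.16 g/mol
n = 86 / 86.16 = 1.00 ≈ 1
Molecular formula = empirical formula = C4H6S

C4H6S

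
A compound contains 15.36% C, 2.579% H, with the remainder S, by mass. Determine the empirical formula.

Assume 100 g: 15.36 g C, 2.579 g H, 82.061 g S.
n(C) = 15.36/12.01 = 1.279, n(H) = 2.579/1.008 = 2.559, n(S) = 82.061/32.07 = 2.559
Divide by the smallest (1.279 mol C): C 1.000, H 2.001, S 2.001
≈ 1:2:2 → CH2S2

CH2S2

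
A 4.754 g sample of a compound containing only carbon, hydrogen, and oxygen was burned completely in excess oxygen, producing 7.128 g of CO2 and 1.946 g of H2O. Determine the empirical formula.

mol C = 7.128 / 44.01 = 0.1620; mass C = 0.1620 × 12.01 = 1.945 g
mol H = 2 × (1.946 / 18.02) = 0.2160; mass H = 0.2160 × 1.008 = 0.2177 g
mass O = 4.754 − (2.163) = 2.591 g → mol O = 0.1619
Ratios (÷ 0.1619): C 1.000, H 1.334, O 1.000
Multiply by 3: C 3.00, H 4.00, O 3.00 → C3H4O3

C3H4O3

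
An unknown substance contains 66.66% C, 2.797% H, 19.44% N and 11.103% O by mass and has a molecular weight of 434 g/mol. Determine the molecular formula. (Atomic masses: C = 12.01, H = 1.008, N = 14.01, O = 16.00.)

C24H12N6O3

Assume 100 g: 66.66 g C, 2.797 g H, 19.44 g N, 11.103 g O.
n(C) = 66.66/12.01 = 5.55, n(H) = 2.797/1.008 = 2.775, n(N) = 19.44/14.01 = 1.388, n(O) = 11.103/16.00 = 0.6939
Ratios (÷ 0.6939): C 7.998, H 3.999, N 2.000, O 1.000
Ratio ≈ 8:4:2:1, so the empirical formula is C8H4N2O
Empirical-formula mass = 144.13 g/mol
n = 434 / 144.13 = 3.01 ≈ 3
Molecular formula = (C8H4N2O)×3 = C24H12N6O3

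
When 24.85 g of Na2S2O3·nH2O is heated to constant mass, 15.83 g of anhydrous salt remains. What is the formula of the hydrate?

Na2S2O3·5H2O

Mass of water lost = 24.85 − 15.83 = 9.02 g → 9.02 / 18.02 = 0.5006 mol H2O
Molar mass of Na2S2O3 = 158.12 g/mol → mol Na2S2O3 = 15.83 / 158.12 = 0.1001
n = 0.5006 / 0.1001 = 5.00 ≈ 5 → Na2S2O3·5H2O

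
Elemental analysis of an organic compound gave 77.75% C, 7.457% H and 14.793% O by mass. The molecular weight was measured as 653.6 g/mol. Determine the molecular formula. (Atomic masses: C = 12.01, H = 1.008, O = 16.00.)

C42H48O6

Assume 100 g: 77.75 g C, 7.457 g H, 14.793 g O.
n(C) = 77.75/12.01 = 6.474, n(H) = 7.457/1.008 = 7.398, n(O) = 14.793/16.00 = 0.9246
Ratios (÷ 0.9246): C 7.002, H 8.001, O 1.000
→ C7H8O
Empirical-formula mass = 108.13 g/mol
n = 653.6 / 108.13 = 6.04 ≈ 6
Molecular formula = (C7H8O)×6 = C42H48O6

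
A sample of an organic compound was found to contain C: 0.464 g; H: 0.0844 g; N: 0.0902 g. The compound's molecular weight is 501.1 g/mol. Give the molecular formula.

C30H65N5

n(C) = 0.464/12.01 = 0.03863, n(H) = 0.0844/1.008 = 0.08373, n(N) = 0.0902/14.01 = 0.006438
Smallest is N at 0.006438 mol; normalising gives C 6.001, H 13.005, N 1.000
≈ 6:13:1 → C6H13N
Empirical-formula mass = 99.17 g/mol
n = 501.1 / 99.17 = 5.05 ≈ 5
Molecular formula = (C6H13N)×5 = C30H65N5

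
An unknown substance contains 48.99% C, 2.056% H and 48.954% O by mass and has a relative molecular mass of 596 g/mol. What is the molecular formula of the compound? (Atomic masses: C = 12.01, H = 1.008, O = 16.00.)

Assume 100 g: 48.99 g C, 2.056 g H, 48.954 g O.
C: 48.99 g ÷ 12.01 g/mol = 4.079 mol
H: 2.056 g ÷ 1.008 g/mol = 2.04 mol
O: 48.954 g ÷ 16.00 g/mol = 3.06 mol
Smallest is H at 2.04 mol; normalising gives C 2.000, H 1.000, O 1.500
×2: C 4.00, H 2.00, O 3.00 → C4H2O3
Empirical-formula mass = 98.06 g/mol
n = 596 / 98.06 = 6.08 ≈ 6
Molecular formula = (C4H2O3)×6 = C24H12O18

C24H12O18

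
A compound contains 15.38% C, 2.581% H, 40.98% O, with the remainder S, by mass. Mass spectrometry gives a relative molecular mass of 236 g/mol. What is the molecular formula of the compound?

Assume 100 g: 15.38 g C, 2.581 g H, 40.98 g O, 41.059 g S.
C: 15.38 g ÷ 12.01 g/mol = 1.281 mol
H: 2.581 g ÷ 1.008 g/mol = 2.561 mol
O: 40.98 g ÷ 16.00 g/mol = 2.561 mol
S: 41.059 g ÷ 32.07 g/mol = 1.28 mol
Ratios (÷ 1.28): C 1.000, H 2.000, O 2.001, S 1.000
Ratio ≈ 1:2:2:1, so the empirical formula is CH2O2S
Empirical-formula mass = 78.10 g/mol
n = 236 / 78.10 = 3.02 ≈ 3
Molecular formula = (CH2O2S)×3 = C3H6O6S3

C3H6O6S3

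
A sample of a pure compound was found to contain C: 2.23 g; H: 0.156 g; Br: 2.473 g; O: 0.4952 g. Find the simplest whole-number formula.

C: 2.23 g ÷ 12.01 g/mol = 0.1857 mol
H: 0.156 g ÷ 1.008 g/mol = 0.1548 mol
Br: 2.473 g ÷ 79.90 g/mol = 0.03095 mol
O: 0.4952 g ÷ 16.00 g/mol = 0.03095 mol
Ratios (÷ 0.03095): C 5.999, H 5.000, Br 1.000, O 1.000
≈ 6:5:1:1 → C6H5BrO

C6H5BrO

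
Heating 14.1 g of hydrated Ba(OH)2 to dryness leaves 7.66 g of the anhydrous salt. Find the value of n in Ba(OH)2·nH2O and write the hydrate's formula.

Mass of water lost = 14.1 − 7.66 = 6.44 g → 6.44 / 18.02 = 0.3574 mol H2O
Molar mass of Ba(OH)2 = 171.35 g/mol → mol Ba(OH)2 = 7.66 / 171.35 = 0.0447
n = 0.3574 / 0.0447 = 7.99 ≈ 8 → Ba(OH)2·8H2O

Ba(OH)2·8H2O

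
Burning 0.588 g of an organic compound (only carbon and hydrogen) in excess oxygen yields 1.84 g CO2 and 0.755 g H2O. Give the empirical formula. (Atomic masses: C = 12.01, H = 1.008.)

mol C = 1.84 / 44.01 = 0.04181; mass C = 0.04181 × 12.01 = 0.5021 g
mol H = 2 × (0.755 / 18.02) = 0.08380; mass H = 0.08380 × 1.008 = 0.08447 g
Smallest is C at 0.04181 mol; normalising gives C 1.000, H 2.004
≈ 1:2 → CH2

CH2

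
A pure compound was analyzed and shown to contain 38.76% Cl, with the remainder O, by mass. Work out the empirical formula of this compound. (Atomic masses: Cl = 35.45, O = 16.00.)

Cl2O7

Assume 100 g: 38.76 g Cl, 61.24 g O.
Cl: 38.76 g ÷ 35.45 g/mol = 1.093 mol
O: 61.24 g ÷ 16.00 g/mol = 3.828 mol
Smallest is Cl at 1.093 mol; normalising gives Cl 1.000, O 3.501
Multiply by 2: Cl 2.00, O 7.00 → Cl2O7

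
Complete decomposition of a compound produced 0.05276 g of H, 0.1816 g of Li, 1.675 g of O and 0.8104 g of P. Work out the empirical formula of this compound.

H2LiO4P

n(H) = 0.05276/1.008 = 0.05234, n(Li) = 0.1816/6.94 = 0.02617, n(O) = 1.675/16.00 = 0.1047, n(P) = 0.8104/30.97 = 0.02617
Ratios (÷ 0.02617): H 2.000, Li 1.000, O 4.001, P 1.000
→ H2LiO4P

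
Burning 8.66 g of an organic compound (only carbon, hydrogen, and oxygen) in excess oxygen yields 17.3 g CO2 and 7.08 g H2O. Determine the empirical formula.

mol C = 17.3 / 44.01 = 0.3931; mass C = 0.3931 × 12.01 = 4.721 g
mol H = 2 × (7.08 / 18.02) = 0.7858; mass H = 0.7858 × 1.008 = 0.7921 g
mass O = 8.66 − (5.513) = 3.147 g → mol O = 0.1967
Smallest is O at 0.1967 mol; normalising gives C 1.999, H 3.995, O 1.000
≈ 2:4:1 → C2H4O

C2H4O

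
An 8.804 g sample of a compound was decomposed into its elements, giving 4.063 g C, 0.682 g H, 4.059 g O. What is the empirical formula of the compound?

n(C) = 4.063/12.01 = 0.3383, n(H) = 0.682/1.008 = 0.6766, n(O) = 4.059/16.00 = 0.2537
Smallest is O at 0.2537 mol; normalising gives C 1.334, H 2.667, O 1.000
Multiply by 3: C 4.00, H 8.00, O 3.00 → C4H8O3

C4H8O3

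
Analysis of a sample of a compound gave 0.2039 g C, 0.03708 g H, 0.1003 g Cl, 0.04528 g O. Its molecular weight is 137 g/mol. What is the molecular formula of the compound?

C6H13ClO

C: 0.2039 g ÷ 12.01 g/mol = 0.01698 mol
H: 0.03708 g ÷ 1.008 g/mol = 0.03679 mol
Cl: 0.1003 g ÷ 35.45 g/mol = 0.002829 mol
O: 0.04528 g ÷ 16.00 g/mol = 0.00283 mol
Divide by the smallest (0.002829 mol Cl): C 6.001, H 13.002, Cl 1.000, O 1.000
Ratio ≈ 6:13:1:1, so the empirical formula is C6H13ClO
Empirical-formula mass = 136.61 g/mol
n = 137 / 136.61 = 1.00 ≈ 1
Molecular formula = empirical formula = C6H13ClO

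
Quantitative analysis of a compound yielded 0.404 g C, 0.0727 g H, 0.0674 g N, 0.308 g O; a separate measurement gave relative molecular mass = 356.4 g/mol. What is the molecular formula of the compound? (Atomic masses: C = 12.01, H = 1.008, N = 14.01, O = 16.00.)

C14H30N2O8

C: 0.404 g ÷ 12.01 g/mol = 0.03364 mol
H: 0.0727 g ÷ 1.008 g/mol = 0.07212 mol
N: 0.0674 g ÷ 14.01 g/mol = 0.004811 mol
O: 0.308 g ÷ 16.00 g/mol = 0.01925 mol
Divide by the smallest (0.004811 mol N): C 6.992, H 14.992, N 1.000, O 4.001
→ C7H15NO4
Empirical-formula mass = 177.20 g/mol
n = 356.4 / 177.20 = 2.01 ≈ 2
Molecular formula = (C7H15NO4)×2 = C14H30N2O8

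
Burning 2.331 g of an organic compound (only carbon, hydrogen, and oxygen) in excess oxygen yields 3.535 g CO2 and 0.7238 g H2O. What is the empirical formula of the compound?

mol C = 3.535 / 44.01 = 0.08032; mass C = 0.08032 × 12.01 = 0.9647 g
mol H = 2 × (0.7238 / 18.02) = 0.08033; mass H = 0.08033 × 1.008 = 0.08098 g
mass O = 2.331 − (1.046) = 1.285 g → mol O = 0.08033
Ratios (÷ 0.08032): C 1.000, H 1.000, O 1.000
Ratio ≈ 1:1:1, so the empirical formula is CHO

CHO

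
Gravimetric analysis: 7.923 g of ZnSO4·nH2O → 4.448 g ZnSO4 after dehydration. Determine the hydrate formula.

Mass of water lost = 7.923 − 4.448 = 3.475 g → 3.475 / 18.02 = 0.1928 mol H2O
Molar mass of ZnSO4 = 161.45 g/mol → mol ZnSO4 = 4.448 / 161.45 = 0.02755
n = 0.1928 / 0.02755 = 7.00 ≈ 7 → ZnSO4·7H2O

ZnSO4·7H2O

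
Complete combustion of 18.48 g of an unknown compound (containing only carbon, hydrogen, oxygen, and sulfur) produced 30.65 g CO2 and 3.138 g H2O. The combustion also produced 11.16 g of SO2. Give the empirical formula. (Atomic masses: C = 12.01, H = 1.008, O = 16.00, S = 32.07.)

C8H4O3S2

mol C = 30.65 / 44.01 = 0.6964; mass C = 0.6964 × 12.01 = 8.364 g
mol H = 2 × (3.138 / 18.02) = 0.3483; mass H = 0.3483 × 1.008 = 0.3511 g
mol S = 11.16 / 64.07 = 0.1742; mass S = 5.586 g
mass O = 18.48 − (14.30) = 4.179 g → mol O = 0.2612
Ratios (÷ 0.1742): C 3.998, H 1.999, O 1.499, S 1.000
Scaling by 2: C 8.00, H 4.00, O 3.00, S 2.00 → C8H4O3S2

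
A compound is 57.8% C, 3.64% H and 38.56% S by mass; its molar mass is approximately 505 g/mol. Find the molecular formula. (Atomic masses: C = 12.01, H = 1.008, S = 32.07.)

Assume 100 g: 57.8 g C, 3.64 g H, 38.56 g S.
C: 57.8 g ÷ 12.01 g/mol = 4.813 mol
H: 3.64 g ÷ 1.008 g/mol = 3.611 mol
S: 38.56 g ÷ 32.07 g/mol = 1.202 mol
Divide by the smallest (1.202 mol S): C 4.003, H 3.003, S 1.000
→ C4H3S
Empirical-formula mass = 83.13 g/mol
n = 505 / 83.13 = 6.07 ≈ 6
Molecular formula = (C4H3S)×6 = C24H18S6

C24H18S6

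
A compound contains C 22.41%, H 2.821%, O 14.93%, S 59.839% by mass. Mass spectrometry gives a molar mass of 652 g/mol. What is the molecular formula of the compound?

C12H18O6S12

Assume 100 g: 22.41 g C, 2.821 g H, 14.93 g O, 59.839 g S.
C: 22.41 g ÷ 12.01 g/mol = 1.866 mol
H: 2.821 g ÷ 1.008 g/mol = 2.799 mol
O: 14.93 g ÷ 16.00 g/mol = 0.9331 mol
S: 59.839 g ÷ 32.07 g/mol = 1.866 mol
Smallest is O at 0.9331 mol; normalising gives C 2.000, H 2.999, O 1.000, S 2.000
→ C2H3OS2
Empirical-formula mass = 107.18 g/mol
n = 652 / 107.18 = 6.08 ≈ 6
Molecular formula = (C2H3OS2)×6 = C12H18O6S12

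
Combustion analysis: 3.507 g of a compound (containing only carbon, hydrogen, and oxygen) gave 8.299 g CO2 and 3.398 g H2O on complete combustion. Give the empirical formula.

mol C = 8.299 / 44.01 = 0.1886; mass C = 0.1886 × 12.01 = 2.265 g
mol H = 2 × (3.398 / 18.02) = 0.3771; mass H = 0.3771 × 1.008 = 0.3802 g
mass O = 3.507 − (2.645) = 0.8621 g → mol O = 0.05388
Smallest is O at 0.05388 mol; normalising gives C 3.500, H 6.999, O 1.000
Multiply by 2: C 7.00, H 14.00, O 2.00 → C7H14O2

C7H14O2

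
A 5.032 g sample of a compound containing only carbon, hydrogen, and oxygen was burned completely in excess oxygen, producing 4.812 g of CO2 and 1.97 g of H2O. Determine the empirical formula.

CH2O2

mol C = 4.812 / 44.01 = 0.1093; mass C = 0.1093 × 12.01 = 1.313 g
mol H = 2 × (1.97 / 18.02) = 0.2186; mass H = 0.2186 × 1.008 = 0.2204 g
mass O = 5.032 − (1.534) = 3.498 g → mol O = 0.2187
Ratios (÷ 0.1093): C 1.000, H 2.000, O 2.000
→ CH2O2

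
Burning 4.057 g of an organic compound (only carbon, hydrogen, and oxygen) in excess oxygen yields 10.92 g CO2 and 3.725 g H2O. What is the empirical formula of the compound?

mol C = 10.92 / 44.01 = 0.2481; mass C = 0.2481 × 12.01 = 2.980 g
mol H = 2 × (3.725 / 18.02) = 0.4134; mass H = 0.4134 × 1.008 = 0.4167 g
mass O = 4.057 − (3.397) = 0.6603 g → mol O = 0.04127
Ratios (÷ 0.04127): C 6.013, H 10.018, O 1.000
→ C6H10O

C6H10O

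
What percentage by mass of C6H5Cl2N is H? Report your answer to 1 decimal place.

Molar mass = 6(12.01) + 5(1.008) + 2(35.45) + 1(14.01) = 162.010 g/mol
Mass of H per mole = 5 × 1.008 = 5.040 g
% H = 5.040 / 162.010 × 100 = 3.1%

3.1%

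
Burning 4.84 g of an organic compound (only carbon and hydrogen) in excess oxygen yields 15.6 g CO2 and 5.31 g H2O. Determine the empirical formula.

C3H5

mol C = 15.6 / 44.01 = 0.3545; mass C = 0.3545 × 12.01 = 4.257 g
mol H = 2 × (5.31 / 18.02) = 0.5893; mass H = 0.5893 × 1.008 = 0.5941 g
Smallest is C at 0.3545 mol; normalising gives C 1.000, H 1.663
×3: C 3.00, H 4.99 → C3H5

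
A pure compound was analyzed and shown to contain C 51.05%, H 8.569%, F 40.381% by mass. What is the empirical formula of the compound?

Assume 100 g: 51.05 g C, 8.569 g H, 40.381 g F.
Moles — C: 51.05 / 12.01 = 4.251 mol; H: 8.569 / 1.008 = 8.501 mol; F: 40.381 / 19.00 = 2.125 mol
Divide by the smallest (2.125 mol F): C 2.000, H 4.000, F 1.000
Ratio ≈ 2:4:1, so the empirical formula is C2H4F

C2H4F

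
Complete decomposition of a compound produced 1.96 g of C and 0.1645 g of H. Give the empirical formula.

Moles — C: 1.96 / 12.01 = 0.1632 mol; H: 0.1645 / 1.008 = 0.1632 mol
Ratios (÷ 0.1632): C 1.000, H 1.000
Ratio ≈ 1:1, so the empirical formula is CH

CH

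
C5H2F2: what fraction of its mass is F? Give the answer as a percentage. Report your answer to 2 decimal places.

37.97%

Molar mass = 5(12.01) + 2(1.008) + 2(19.00) = 100.066 g/mol
Mass of F per mole = 2 × 19.00 = 38.000 g
% F = 38.000 / 100.066 × 100 = 37.97%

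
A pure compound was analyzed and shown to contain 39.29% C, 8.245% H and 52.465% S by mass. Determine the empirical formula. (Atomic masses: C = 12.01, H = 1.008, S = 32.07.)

C2H5S

Assume 100 g: 39.29 g C, 8.245 g H, 52.465 g S.
Moles — C: 39.29 / 12.01 = 3.271 mol; H: 8.245 / 1.008 = 8.18 mol; S: 52.465 / 32.07 = 1.636 mol
Divide by the smallest (1.636 mol S): C 2.000, H 5.000, S 1.000
≈ 2:5:1 → C2H5S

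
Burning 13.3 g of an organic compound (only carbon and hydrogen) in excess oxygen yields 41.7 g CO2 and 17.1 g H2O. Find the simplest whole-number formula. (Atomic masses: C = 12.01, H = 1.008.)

mol C = 41.7 / 44.01 = 0.9475; mass C = 0.9475 × 12.01 = 11.38 g
mol H = 2 × (17.1 / 18.02) = 1.898; mass H = 1.898 × 1.008 = 1.913 g
Ratios (÷ 0.9475): C 1.000, H 2.003
→ CH2

CH2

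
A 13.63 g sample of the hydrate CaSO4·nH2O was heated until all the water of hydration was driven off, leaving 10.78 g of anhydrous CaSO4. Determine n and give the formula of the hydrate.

Mass of water lost = 13.63 − 10.78 = 2.85 g → 2.85 / 18.02 = 0.1582 mol H2O
Molar mass of CaSO4 = 136.15 g/mol → mol CaSO4 = 10.78 / 136.15 = 0.07918
n = 0.1582 / 0.07918 = 2.00 ≈ 2 → CaSO4·2H2O

CaSO4·2H2O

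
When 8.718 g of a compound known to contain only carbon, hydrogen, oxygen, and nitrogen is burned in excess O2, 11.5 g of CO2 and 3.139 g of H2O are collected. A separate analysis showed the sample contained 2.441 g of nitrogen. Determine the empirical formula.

C3H4N2O2

mol C = 11.5 / 44.01 = 0.2613; mass C = 0.2613 × 12.01 = 3.138 g
mol H = 2 × (3.139 / 18.02) = 0.3484; mass H = 0.3484 × 1.008 = 0.3512 g
mol N = 2.441 / 14.01 = 0.1742
mass O = 8.718 − (5.930) = 2.788 g → mol O = 0.1742
Divide by the smallest (0.1742 mol O): C 1.500, H 2.000, N 1.000, O 1.000
×2: C 3.00, H 4.00, N 2.00, O 2.00 → C3H4N2O2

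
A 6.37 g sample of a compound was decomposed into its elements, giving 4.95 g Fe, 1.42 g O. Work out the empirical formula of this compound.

n(Fe) = 4.95/55.85 = 0.08863, n(O) = 1.42/16.00 = 0.08875
Smallest is Fe at 0.08863 mol; normalising gives Fe 1.000, O 1.001
Ratio ≈ 1:1, so the empirical formula is FeO

FeO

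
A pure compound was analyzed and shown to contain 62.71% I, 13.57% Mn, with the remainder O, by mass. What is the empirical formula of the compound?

I2MnO6

Assume 100 g: 62.71 g I, 13.57 g Mn, 23.72 g O.
n(I) = 62.71/126.90 = 0.4942, n(Mn) = 13.57/54.94 = 0.247, n(O) = 23.72/16.00 = 1.482
Ratios (÷ 0.247): I 2.001, Mn 1.000, O 6.002
→ I2MnO6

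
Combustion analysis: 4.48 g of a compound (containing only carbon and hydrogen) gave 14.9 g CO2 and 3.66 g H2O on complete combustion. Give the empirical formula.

mol C = 14.9 / 44.01 = 0.3386; mass C = 0.3386 × 12.01 = 4.066 g
mol H = 2 × (3.66 / 18.02) = 0.4062; mass H = 0.4062 × 1.008 = 0.4095 g
Smallest is C at 0.3386 mol; normalising gives C 1.000, H 1.200
Scaling by 5: C 5.00, H 6.00 → C5H6

C5H6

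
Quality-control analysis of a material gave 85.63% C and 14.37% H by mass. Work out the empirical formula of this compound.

CH2

Assume 100 g: 85.63 g C, 14.37 g H.
Moles — C: 85.63 / 12.01 = 7.13 mol; H: 14.37 / 1.008 = 14.26 mol
Smallest is C at 7.13 mol; normalising gives C 1.000, H 1.999
Ratio ≈ 1:2, so the empirical formula is CH2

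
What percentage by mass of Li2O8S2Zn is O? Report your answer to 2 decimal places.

Molar mass = 2(6.94) + 8(16.00) + 2(32.07) + 1(65.38) = 271.400 g/mol
Mass of O per mole = 8 × 16.00 = 128.000 g
% O = 128.000 / 271.400 × 100 = 47.16%

47.16%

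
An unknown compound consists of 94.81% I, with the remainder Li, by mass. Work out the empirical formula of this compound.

Assume 100 g: 94.81 g I, 5.19 g Li.
Moles — I: 94.81 / 126.90 = 0.7471 mol; Li: 5.19 / 6.94 = 0.7478 mol
Smallest is I at 0.7471 mol; normalising gives I 1.000, Li 1.001
≈ 1:1 → ILi

ILi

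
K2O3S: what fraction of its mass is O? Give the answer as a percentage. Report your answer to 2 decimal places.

Molar mass = 2(39.10) + 3(16.00) + 1(32.07) = 158.270 g/mol
Mass of O per mole = 3 × 16.00 = 48.000 g
% O = 48.000 / 158.270 × 100 = 30.33%

30.33%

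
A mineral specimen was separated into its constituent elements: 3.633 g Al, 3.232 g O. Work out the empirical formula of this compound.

Al2O3

n(Al) = 3.633/26.98 = 0.1347, n(O) = 3.232/16.00 = 0.202
Divide by the smallest (0.1347 mol Al): Al 1.000, O 1.500
×2: Al 2.00, O 3.00 → Al2O3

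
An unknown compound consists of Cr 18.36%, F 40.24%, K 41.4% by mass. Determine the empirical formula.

Assume 100 g: 18.36 g Cr, 40.24 g F, 41.4 g K.
Cr: 18.36 g ÷ 52.00 g/mol = 0.3531 mol
F: 40.24 g ÷ 19.00 g/mol = 2.118 mol
K: 41.4 g ÷ 39.10 g/mol = 1.059 mol
Divide by the smallest (0.3531 mol Cr): Cr 1.000, F 5.998, K 2.999
Ratio ≈ 1:6:3, so the empirical formula is CrF6K3

CrF6K3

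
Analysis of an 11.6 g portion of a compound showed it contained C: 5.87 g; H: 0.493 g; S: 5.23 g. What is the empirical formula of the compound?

C3H3S

Moles — C: 5.87 / 12.01 = 0.4888 mol; H: 0.493 / 1.008 = 0.4891 mol; S: 5.23 / 32.07 = 0.1631 mol
Ratios (÷ 0.1631): C 2.997, H 2.999, S 1.000
≈ 3:3:1 → C3H3S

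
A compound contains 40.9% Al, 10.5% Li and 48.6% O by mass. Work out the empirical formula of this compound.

AlLiO2

Assume 100 g: 40.9 g Al, 10.5 g Li, 48.6 g O.
Al: 40.9 g ÷ 26.98 g/mol = 1.516 mol
Li: 10.5 g ÷ 6.94 g/mol = 1.513 mol
O: 48.6 g ÷ 16.00 g/mol = 3.038 mol
Divide by the smallest (1.513 mol Li): Al 1.002, Li 1.000, O 2.008
→ AlLiO2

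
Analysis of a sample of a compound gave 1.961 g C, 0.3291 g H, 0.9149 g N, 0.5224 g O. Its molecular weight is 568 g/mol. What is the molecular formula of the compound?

C: 1.961 g ÷ 12.01 g/mol = 0.1633 mol
H: 0.3291 g ÷ 1.008 g/mol = 0.3265 mol
N: 0.9149 g ÷ 14.01 g/mol = 0.0653 mol
O: 0.5224 g ÷ 16.00 g/mol = 0.03265 mol
Divide by the smallest (0.03265 mol O): C 5.001, H 10.000, N 2.000, O 1.000
≈ 5:10:2:1 → C5H10N2O
Empirical-formula mass = 114.15 g/mol
n = 568 / 114.15 = 4.98 ≈ 5
Molecular formula = (C5H10N2O)×5 = C25H50N10O5

C25H50N10O5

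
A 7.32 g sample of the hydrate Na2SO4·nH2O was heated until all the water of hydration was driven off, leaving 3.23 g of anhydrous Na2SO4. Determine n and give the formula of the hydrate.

Mass of water lost = 7.32 − 3.23 = 4.09 g → 4.09 / 18.02 = 0.227 mol H2O
Molar mass of Na2SO4 = 142.05 g/mol → mol Na2SO4 = 3.23 / 142.05 = 0.02274
n = 0.227 / 0.02274 = 9.98 ≈ 10 → Na2SO4·10H2O

Na2SO4·10H2O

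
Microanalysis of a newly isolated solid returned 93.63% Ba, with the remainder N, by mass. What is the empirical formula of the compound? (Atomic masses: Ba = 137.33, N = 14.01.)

Ba3N2

Assume 100 g: 93.63 g Ba, 6.37 g N.
n(Ba) = 93.63/137.33 = 0.6818, n(N) = 6.37/14.01 = 0.4547
Divide by the smallest (0.4547 mol N): Ba 1.500, N 1.000
Scaling by 2: Ba 3.00, N 2.00 → Ba3N2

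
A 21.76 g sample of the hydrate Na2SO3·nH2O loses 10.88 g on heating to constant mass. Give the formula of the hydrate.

Mass of anhydrous Na2SO3 = 21.76 − 10.88 = 10.88 g
mol H2O = 10.88 / 18.02 = 0.6038
Molar mass of Na2SO3 = 126.05 g/mol → mol Na2SO3 = 10.88 / 126.05 = 0.08631
n = 0.6038 / 0.08631 = 7.00 ≈ 7 → Na2SO3·7H2O

Na2SO3·7H2O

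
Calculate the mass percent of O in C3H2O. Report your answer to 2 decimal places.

Molar mass = 3(12.01) + 2(1.008) + 1(16.00) = 54.046 g/mol
Mass of O per mole = 1 × 16.00 = 16.000 g
% O = 16.000 / 54.046 × 100 = 29.60%

29.60%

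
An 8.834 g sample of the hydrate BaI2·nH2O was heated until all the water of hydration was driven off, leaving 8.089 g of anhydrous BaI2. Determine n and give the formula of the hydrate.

Mass of water lost = 8.834 − 8.089 = 0.745 g → 0.745 / 18.02 = 0.04134 mol H2O
Molar mass of BaI2 = 391.13 g/mol → mol BaI2 = 8.089 / 391.13 = 0.02068
n = 0.04134 / 0.02068 = 2.00 ≈ 2 → BaI2·2H2O

BaI2·2H2O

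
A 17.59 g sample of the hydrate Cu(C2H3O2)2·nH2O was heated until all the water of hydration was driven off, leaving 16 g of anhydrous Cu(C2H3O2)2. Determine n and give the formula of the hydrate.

Cu(C2H3O2)2·H2O

Mass of water lost = 17.59 − 16 = 1.59 g → 1.59 / 18.02 = 0.08824 mol H2O
Molar mass of Cu(C2H3O2)2 = 181.64 g/mol → mol Cu(C2H3O2)2 = 16 / 181.64 = 0.08809
n = 0.08824 / 0.08809 = 1.00 ≈ 1 → Cu(C2H3O2)2·H2O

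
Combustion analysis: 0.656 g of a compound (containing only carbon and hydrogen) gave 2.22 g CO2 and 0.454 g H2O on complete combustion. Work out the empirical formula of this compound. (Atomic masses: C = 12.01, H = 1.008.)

mol C = 2.22 / 44.01 = 0.05044; mass C = 0.05044 × 12.01 = 0.6058 g
mol H = 2 × (0.454 / 18.02) = 0.05039; mass H = 0.05039 × 1.008 = 0.05079 g
Divide by the smallest (0.05039 mol H): C 1.001, H 1.000
→ CH

CH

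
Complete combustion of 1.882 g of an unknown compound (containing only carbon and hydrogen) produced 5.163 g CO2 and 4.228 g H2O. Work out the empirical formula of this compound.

mol C = 5.163 / 44.01 = 0.1173; mass C = 0.1173 × 12.01 = 1.409 g
mol H = 2 × (4.228 / 18.02) = 0.4693; mass H = 0.4693 × 1.008 = 0.4730 g
Divide by the smallest (0.1173 mol C): C 1.000, H 4.000
≈ 1:4 → CH4

CH4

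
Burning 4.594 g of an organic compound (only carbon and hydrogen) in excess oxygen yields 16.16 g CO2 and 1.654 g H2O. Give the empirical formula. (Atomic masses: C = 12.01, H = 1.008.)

mol C = 16.16 / 44.01 = 0.3672; mass C = 0.3672 × 12.01 = 4.410 g
mol H = 2 × (1.654 / 18.02) = 0.1836; mass H = 0.1836 × 1.008 = 0.1850 g
Smallest is H at 0.1836 mol; normalising gives C 2.000, H 1.000
→ C2H

C2H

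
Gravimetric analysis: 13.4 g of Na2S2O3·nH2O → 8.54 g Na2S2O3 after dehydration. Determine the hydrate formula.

Na2S2O3·5H2O

Mass of water lost = 13.4 − 8.54 = 4.86 g → 4.86 / 18.02 = 0.2697 mol H2O
Molar mass of Na2S2O3 = 158.12 g/mol → mol Na2S2O3 = 8.54 / 158.12 = 0.05401
n = 0.2697 / 0.05401 = 4.99 ≈ 5 → Na2S2O3·5H2O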